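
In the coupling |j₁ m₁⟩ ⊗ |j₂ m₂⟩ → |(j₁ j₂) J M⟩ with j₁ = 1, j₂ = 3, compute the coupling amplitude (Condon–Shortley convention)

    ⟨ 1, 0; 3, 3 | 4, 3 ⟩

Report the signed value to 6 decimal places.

triangle: 0!×2!×6!/9! = 1440/362880
(j±m)!: 1!×1!×6!×0!×7!×1! = 3628800
prefactor² = (2J+1)×Δ×N² = 129600
  k=0: +1/(0!×0!×1!×6!×1!×0!) = 1/720
Σ = 1/720  ⇒  CG² = 129600×1/720² = 1/4
CG = +√(1/4) = +0.500000

+√(1/4) ≈ +0.500000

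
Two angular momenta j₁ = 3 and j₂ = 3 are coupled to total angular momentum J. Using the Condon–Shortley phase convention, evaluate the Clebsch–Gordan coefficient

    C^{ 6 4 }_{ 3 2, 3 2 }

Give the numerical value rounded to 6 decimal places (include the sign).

√[13·0!6!6!/13! · 5!1!5!1!10!2!] = √(1244160000/11)
  +(−1)^0/∏(0,0,1,5,5,1)! = 1/14400  (running 1/14400)
⟨..|..⟩ = √(1244160000/11)·(1/14400) = +0.738549

+√(6/11) = +0.738549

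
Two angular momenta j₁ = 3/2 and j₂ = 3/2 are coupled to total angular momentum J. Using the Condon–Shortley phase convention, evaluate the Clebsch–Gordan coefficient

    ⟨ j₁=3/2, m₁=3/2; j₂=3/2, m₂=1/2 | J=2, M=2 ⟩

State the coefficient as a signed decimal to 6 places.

+√(1/2) = +0.707107

√[5·1!2!2!/6! · 3!0!2!1!4!0!] = √(8)
  +(−1)^0/∏(0,1,0,2,2,0)! = 1/4  (running 1/4)
⟨..|..⟩ = √(8)·(1/4) = +0.707107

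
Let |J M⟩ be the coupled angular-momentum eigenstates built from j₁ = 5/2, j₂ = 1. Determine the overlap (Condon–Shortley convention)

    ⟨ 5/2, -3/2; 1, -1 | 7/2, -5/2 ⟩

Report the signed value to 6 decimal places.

+0.845154  (= +√(5/7))

triangle: 0!*5!*2!/8! = 240/40320
(j±m)!: 1!*4!*0!*2!*1!*6! = 34560
prefactor² = (2J+1)*Δ*N² = 11520/7
  k=0: +1/(0!*0!*4!*0!*1!*2!) = 1/48
Σ = 1/48  ⇒  CG² = 11520/7*1/48² = 5/7
CG = +√(5/7) = +0.845154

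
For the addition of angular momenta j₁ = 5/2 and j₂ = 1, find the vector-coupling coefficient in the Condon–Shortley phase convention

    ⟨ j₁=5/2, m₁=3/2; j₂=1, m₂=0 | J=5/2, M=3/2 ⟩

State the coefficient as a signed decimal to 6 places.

+0.507093

j₁+j₂−J=1  J+j₁−j₂=4  J−j₁+j₂=1  j₁+j₂+J+1=7
(j₁±m₁, j₂±m₂, J±M) = (4,1,1,1,4,1)
P² = 576/35
sum k=0..1:
  [0] +1/6 = 1/6
  [1] −1/24 = -1/24
S = 1/8
C² = P²·S² = 9/35 ; C = +0.507093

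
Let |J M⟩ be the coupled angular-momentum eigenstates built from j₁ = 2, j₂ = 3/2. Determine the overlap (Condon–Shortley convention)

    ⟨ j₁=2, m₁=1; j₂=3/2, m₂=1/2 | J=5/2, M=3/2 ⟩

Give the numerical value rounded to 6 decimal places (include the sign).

√[6·1!3!2!/7! · 3!1!2!1!4!1!] = √(144/35)
  +(−1)^0/∏(0,1,1,2,2,0)! = 1/4  (running 1/4)
  +(−1)^1/∏(1,0,0,1,3,1)! = -1/6  (running 1/12)
⟨..|..⟩ = √(144/35)·(1/12) = +0.169031

+0.169031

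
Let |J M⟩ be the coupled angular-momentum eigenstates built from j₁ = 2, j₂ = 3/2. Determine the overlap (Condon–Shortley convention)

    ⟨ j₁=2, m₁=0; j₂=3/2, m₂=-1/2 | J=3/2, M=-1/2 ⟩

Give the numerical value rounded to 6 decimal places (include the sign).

j₁+j₂−J=2  J+j₁−j₂=2  J−j₁+j₂=1  j₁+j₂+J+1=6
(j₁±m₁, j₂±m₂, J±M) = (2,2,1,2,1,2)
P² = 16/45
sum k=0..1:
  [0] +1/4 = 1/4
  [1] −1/1 = -1
S = -3/4
C² = P²·S² = 1/5 ; C = -0.447214

-0.447214  (= −√(1/5))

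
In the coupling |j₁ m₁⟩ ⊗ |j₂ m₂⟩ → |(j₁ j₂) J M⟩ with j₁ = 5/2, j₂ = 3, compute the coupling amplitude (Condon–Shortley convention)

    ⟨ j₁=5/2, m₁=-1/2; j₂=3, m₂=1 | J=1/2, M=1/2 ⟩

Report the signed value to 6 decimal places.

triangle: 5!·0!·1!/7! = 120/5040
(j±m)!: 2!·3!·4!·2!·1!·0! = 576
prefactor² = (2J+1)·Δ·N² = 192/7
  k=3: −1/(3!·2!·0!·1!·0!·0!) = -1/12
Σ = -1/12  ⇒  CG² = 192/7·(-1/12)² = 4/21
CG = −√(4/21) = -0.436436

−√(4/21) ≈ -0.436436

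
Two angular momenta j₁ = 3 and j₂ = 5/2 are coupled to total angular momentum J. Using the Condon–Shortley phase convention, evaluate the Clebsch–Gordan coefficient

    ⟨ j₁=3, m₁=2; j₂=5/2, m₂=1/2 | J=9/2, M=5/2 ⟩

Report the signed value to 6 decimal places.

√[10·1!5!4!/11! · 5!1!3!2!7!2!] = √(115200/11)
  +(−1)^0/∏(0,1,1,3,4,1)! = 1/144  (running 1/144)
  +(−1)^1/∏(1,0,0,2,5,2)! = -1/480  (running 7/1440)
⟨..|..⟩ = √(115200/11)·(7/1440) = +0.497468

+0.497468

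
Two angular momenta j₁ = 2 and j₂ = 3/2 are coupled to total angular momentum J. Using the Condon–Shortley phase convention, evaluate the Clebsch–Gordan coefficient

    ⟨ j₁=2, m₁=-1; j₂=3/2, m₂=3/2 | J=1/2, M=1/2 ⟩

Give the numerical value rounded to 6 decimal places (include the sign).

-0.316228  (= −√(1/10))

triangle: 3!·1!·0!/5! = 6/120
(j±m)!: 1!·3!·3!·0!·1!·0! = 36
prefactor² = (2J+1)·Δ·N² = 18/5
  k=3: −1/(3!·0!·0!·0!·1!·0!) = -1/6
Σ = -1/6  ⇒  CG² = 18/5·(-1/6)² = 1/10
CG = −√(1/10) = -0.316228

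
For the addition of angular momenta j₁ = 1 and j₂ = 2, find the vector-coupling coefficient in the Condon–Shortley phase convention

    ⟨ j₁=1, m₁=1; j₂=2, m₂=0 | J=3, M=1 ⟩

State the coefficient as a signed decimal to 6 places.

triangle: 0!×2!×4!/7! = 48/5040
(j±m)!: 2!×0!×2!×2!×4!×2! = 384
prefactor² = (2J+1)×Δ×N² = 128/5
  k=0: +1/(0!×0!×0!×2!×2!×2!) = 1/8
Σ = 1/8  ⇒  CG² = 128/5×1/8² = 2/5
CG = +√(2/5) = +0.632456

+√(2/5) ≈ +0.632456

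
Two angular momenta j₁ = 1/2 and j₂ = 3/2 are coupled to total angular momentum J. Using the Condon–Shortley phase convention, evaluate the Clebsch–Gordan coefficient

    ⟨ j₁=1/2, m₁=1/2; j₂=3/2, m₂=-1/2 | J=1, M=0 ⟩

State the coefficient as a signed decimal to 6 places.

+√(1/2) = +0.707107

j₁+j₂−J=1  J+j₁−j₂=0  J−j₁+j₂=2  j₁+j₂+J+1=4
(j₁±m₁, j₂±m₂, J±M) = (1,0,1,2,1,1)
P² = 1/2
sum k=0..0:
  [0] +1/1 = 1
S = 1
C² = P²·S² = 1/2 ; C = +0.707107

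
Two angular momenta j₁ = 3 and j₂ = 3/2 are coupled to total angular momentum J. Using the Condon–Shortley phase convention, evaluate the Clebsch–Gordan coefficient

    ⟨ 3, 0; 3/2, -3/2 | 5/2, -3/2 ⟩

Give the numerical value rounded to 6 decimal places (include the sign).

j₁+j₂−J=2  J+j₁−j₂=4  J−j₁+j₂=1  j₁+j₂+J+1=8
(j₁±m₁, j₂±m₂, J±M) = (3,3,0,3,1,4)
P² = 1296/35
sum k=0..0:
  [0] +1/12 = 1/12
S = 1/12
C² = P²·S² = 9/35 ; C = +0.507093

+√(9/35) = +0.507093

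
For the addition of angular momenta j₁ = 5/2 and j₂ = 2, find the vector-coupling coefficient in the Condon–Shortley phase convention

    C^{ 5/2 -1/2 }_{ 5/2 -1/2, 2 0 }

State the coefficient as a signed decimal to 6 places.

j₁+j₂−J=2  J+j₁−j₂=3  J−j₁+j₂=2  j₁+j₂+J+1=8
(j₁±m₁, j₂±m₂, J±M) = (2,3,2,2,2,3)
P² = 72/35
sum k=0..2:
  [0] +1/24 = 1/24
  [1] −1/2 = -1/2
  [2] +1/8 = 1/8
S = -1/3
C² = P²·S² = 8/35 ; C = -0.478091

-0.478091  (= −√(8/35))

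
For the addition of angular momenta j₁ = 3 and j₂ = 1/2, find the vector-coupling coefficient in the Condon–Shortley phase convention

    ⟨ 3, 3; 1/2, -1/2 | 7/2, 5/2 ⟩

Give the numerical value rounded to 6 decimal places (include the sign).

j₁+j₂−J=0  J+j₁−j₂=6  J−j₁+j₂=1  j₁+j₂+J+1=8
(j₁±m₁, j₂±m₂, J±M) = (6,0,0,1,6,1)
P² = 518400/7
sum k=0..0:
  [0] +1/720 = 1/720
S = 1/720
C² = P²·S² = 1/7 ; C = +0.377964

+0.377964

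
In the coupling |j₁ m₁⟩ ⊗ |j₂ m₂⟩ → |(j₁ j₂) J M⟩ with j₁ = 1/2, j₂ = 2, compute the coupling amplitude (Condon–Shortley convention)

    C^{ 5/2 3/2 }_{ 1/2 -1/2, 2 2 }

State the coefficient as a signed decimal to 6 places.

√[6·0!1!4!/6! · 0!1!4!0!4!1!] = √(576/5)
  +(−1)^0/∏(0,0,1,4,0,0)! = 1/24  (running 1/24)
⟨..|..⟩ = √(576/5)·(1/24) = +0.447214

+√(1/5) ≈ +0.447214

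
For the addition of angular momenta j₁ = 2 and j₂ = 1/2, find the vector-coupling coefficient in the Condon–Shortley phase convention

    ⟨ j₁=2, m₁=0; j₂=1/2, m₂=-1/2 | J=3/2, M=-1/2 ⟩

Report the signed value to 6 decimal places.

+0.632456

√[4·1!3!0!/5! · 2!2!0!1!1!2!] = √(8/5)
  +(−1)^0/∏(0,1,2,0,1,0)! = 1/2  (running 1/2)
⟨..|..⟩ = √(8/5)·(1/2) = +0.632456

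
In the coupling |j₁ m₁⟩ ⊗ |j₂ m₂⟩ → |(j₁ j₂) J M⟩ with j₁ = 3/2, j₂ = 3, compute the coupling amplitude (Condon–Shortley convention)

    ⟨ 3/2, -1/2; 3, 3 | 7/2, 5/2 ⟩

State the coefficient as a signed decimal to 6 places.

-0.617213  (= −√(8/21))

j₁+j₂−J=1  J+j₁−j₂=2  J−j₁+j₂=5  j₁+j₂+J+1=9
(j₁±m₁, j₂±m₂, J±M) = (1,2,6,0,6,1)
P² = 38400/7
sum k=1..1:
  [1] −1/120 = -1/120
S = -1/120
C² = P²·S² = 8/21 ; C = -0.617213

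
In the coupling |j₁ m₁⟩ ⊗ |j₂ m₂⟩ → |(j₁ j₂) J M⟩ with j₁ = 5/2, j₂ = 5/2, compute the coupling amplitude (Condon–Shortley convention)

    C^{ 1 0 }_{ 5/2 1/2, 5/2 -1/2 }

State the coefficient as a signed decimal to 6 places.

+√(1/70) ≈ +0.119523

triangle: 4!·1!·1!/7! = 24/5040
(j±m)!: 3!·2!·2!·3!·1!·1! = 144
prefactor² = (2J+1)·Δ·N² = 72/35
  k=1: −1/(1!·3!·1!·1!·0!·0!) = -1/6
  k=2: +1/(2!·2!·0!·0!·1!·1!) = 1/4
Σ = 1/12  ⇒  CG² = 72/35·1/12² = 1/70
CG = +√(1/70) = +0.119523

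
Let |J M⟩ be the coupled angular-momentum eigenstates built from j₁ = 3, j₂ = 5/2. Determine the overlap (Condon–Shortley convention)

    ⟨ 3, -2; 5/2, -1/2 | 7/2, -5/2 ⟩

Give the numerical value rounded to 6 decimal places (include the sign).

-0.178174  (= −√(2/63))

triangle: 2!*4!*3!/10! = 288/3628800
(j±m)!: 1!*5!*2!*3!*1!*6! = 1036800
prefactor² = (2J+1)*Δ*N² = 4608/7
  k=1: −1/(1!*1!*4!*1!*0!*2!) = -1/48
  k=2: +1/(2!*0!*3!*0!*1!*3!) = 1/72
Σ = -1/144  ⇒  CG² = 4608/7*(-1/144)² = 2/63
CG = −√(2/63) = -0.178174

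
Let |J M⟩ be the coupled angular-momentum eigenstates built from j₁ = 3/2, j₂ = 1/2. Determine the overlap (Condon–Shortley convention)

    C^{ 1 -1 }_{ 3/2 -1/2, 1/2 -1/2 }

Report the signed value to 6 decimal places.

+√(1/4) ≈ +0.500000

j₁+j₂−J=1  J+j₁−j₂=2  J−j₁+j₂=0  j₁+j₂+J+1=4
(j₁±m₁, j₂±m₂, J±M) = (1,2,0,1,0,2)
P² = 1
sum k=0..0:
  [0] +1/2 = 1/2
S = 1/2
C² = P²·S² = 1/4 ; C = +0.500000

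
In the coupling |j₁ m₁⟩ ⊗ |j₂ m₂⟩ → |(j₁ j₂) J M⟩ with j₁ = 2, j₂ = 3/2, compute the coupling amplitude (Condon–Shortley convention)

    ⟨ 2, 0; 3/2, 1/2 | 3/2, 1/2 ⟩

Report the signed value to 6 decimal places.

-0.447214

triangle: 2!×2!×1!/6! = 4/720
(j±m)!: 2!×2!×2!×1!×2!×1! = 16
prefactor² = (2J+1)×Δ×N² = 16/45
  k=1: −1/(1!×1!×1!×1!×1!×0!) = -1
  k=2: +1/(2!×0!×0!×0!×2!×1!) = 1/4
Σ = -3/4  ⇒  CG² = 16/45×(-3/4)² = 1/5
CG = −√(1/5) = -0.447214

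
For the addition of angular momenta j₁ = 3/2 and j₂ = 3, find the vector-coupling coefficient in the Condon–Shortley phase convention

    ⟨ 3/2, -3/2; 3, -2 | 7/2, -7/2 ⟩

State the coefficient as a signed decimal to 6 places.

-0.577350  (= −√(1/3))

triangle: 1!*2!*5!/9! = 240/362880
(j±m)!: 0!*3!*1!*5!*0!*7! = 3628800
prefactor² = (2J+1)*Δ*N² = 19200
  k=1: −1/(1!*0!*2!*0!*0!*5!) = -1/240
Σ = -1/240  ⇒  CG² = 19200*(-1/240)² = 1/3
CG = −√(1/3) = -0.577350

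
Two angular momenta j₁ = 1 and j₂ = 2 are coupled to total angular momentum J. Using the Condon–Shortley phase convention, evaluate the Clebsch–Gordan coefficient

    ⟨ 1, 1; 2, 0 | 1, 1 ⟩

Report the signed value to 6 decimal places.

+√(1/10) = +0.316228

j₁+j₂−J=2  J+j₁−j₂=0  J−j₁+j₂=2  j₁+j₂+J+1=5
(j₁±m₁, j₂±m₂, J±M) = (2,0,2,2,2,0)
P² = 8/5
sum k=0..0:
  [0] +1/4 = 1/4
S = 1/4
C² = P²·S² = 1/10 ; C = +0.316228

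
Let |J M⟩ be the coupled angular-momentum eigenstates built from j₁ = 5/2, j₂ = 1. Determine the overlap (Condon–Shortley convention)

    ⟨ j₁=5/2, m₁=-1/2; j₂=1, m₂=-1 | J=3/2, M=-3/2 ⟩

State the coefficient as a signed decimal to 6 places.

+0.258199

triangle: 2!·3!·0!/6! = 12/720
(j±m)!: 2!·3!·0!·2!·0!·3! = 144
prefactor² = (2J+1)·Δ·N² = 48/5
  k=0: +1/(0!·2!·3!·0!·0!·0!) = 1/12
Σ = 1/12  ⇒  CG² = 48/5·1/12² = 1/15
CG = +√(1/15) = +0.258199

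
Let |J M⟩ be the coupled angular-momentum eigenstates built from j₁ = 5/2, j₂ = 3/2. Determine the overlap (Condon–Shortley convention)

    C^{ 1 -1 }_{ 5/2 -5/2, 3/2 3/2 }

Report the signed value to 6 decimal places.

−√(1/2) = -0.707107

j₁+j₂−J=3  J+j₁−j₂=2  J−j₁+j₂=0  j₁+j₂+J+1=6
(j₁±m₁, j₂±m₂, J±M) = (0,5,3,0,0,2)
P² = 72
sum k=3..3:
  [3] −1/12 = -1/12
S = -1/12
C² = P²·S² = 1/2 ; C = -0.707107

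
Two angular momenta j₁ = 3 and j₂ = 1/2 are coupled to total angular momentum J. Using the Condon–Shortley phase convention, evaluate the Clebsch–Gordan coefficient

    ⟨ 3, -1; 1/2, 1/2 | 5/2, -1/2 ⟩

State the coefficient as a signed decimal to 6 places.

-0.755929  (= −√(4/7))

√[6·1!5!0!/7! · 2!4!1!0!2!3!] = √(576/7)
  +(−1)^1/∏(1,0,3,0,2,0)! = -1/12  (running -1/12)
⟨..|..⟩ = √(576/7)·(-1/12) = -0.755929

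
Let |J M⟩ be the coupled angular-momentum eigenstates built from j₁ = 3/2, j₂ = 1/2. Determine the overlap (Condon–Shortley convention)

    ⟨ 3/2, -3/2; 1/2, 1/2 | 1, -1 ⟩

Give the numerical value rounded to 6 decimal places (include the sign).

triangle: 1!·2!·0!/4! = 2/24
(j±m)!: 0!·3!·1!·0!·0!·2! = 12
prefactor² = (2J+1)·Δ·N² = 3
  k=1: −1/(1!·0!·2!·0!·0!·0!) = -1/2
Σ = -1/2  ⇒  CG² = 3·(-1/2)² = 3/4
CG = −√(3/4) = -0.866025

-0.866025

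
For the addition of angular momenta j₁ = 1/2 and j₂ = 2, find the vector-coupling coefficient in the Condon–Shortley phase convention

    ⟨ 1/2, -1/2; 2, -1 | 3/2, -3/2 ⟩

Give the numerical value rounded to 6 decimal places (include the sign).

√[4·1!0!3!/5! · 0!1!1!3!0!3!] = √(36/5)
  +(−1)^1/∏(1,0,0,0,0,3)! = -1/6  (running -1/6)
⟨..|..⟩ = √(36/5)·(-1/6) = -0.447214

-0.447214  (= −√(1/5))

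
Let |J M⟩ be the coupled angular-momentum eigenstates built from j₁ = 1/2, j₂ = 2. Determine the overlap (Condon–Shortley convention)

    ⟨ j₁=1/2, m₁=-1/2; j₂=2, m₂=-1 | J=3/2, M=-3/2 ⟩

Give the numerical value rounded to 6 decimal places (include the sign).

-0.447214

j₁+j₂−J=1  J+j₁−j₂=0  J−j₁+j₂=3  j₁+j₂+J+1=5
(j₁±m₁, j₂±m₂, J±M) = (0,1,1,3,0,3)
P² = 36/5
sum k=1..1:
  [1] −1/6 = -1/6
S = -1/6
C² = P²·S² = 1/5 ; C = -0.447214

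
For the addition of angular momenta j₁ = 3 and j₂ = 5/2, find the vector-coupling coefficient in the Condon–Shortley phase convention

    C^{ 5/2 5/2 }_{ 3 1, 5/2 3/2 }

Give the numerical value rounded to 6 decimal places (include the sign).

√[6·3!3!2!/9! · 4!2!4!1!5!0!] = √(1152/7)
  +(−1)^2/∏(2,1,0,2,3,0)! = 1/24  (running 1/24)
⟨..|..⟩ = √(1152/7)·(1/24) = +0.534522

+0.534522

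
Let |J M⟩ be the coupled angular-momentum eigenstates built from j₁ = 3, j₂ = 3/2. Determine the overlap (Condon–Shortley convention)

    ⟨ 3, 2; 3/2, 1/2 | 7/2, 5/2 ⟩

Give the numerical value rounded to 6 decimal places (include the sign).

+√(1/7) ≈ +0.377964

√[8·1!5!2!/9! · 5!1!2!1!6!1!] = √(6400/7)
  +(−1)^0/∏(0,1,1,2,4,0)! = 1/48  (running 1/48)
  +(−1)^1/∏(1,0,0,1,5,1)! = -1/120  (running 1/80)
⟨..|..⟩ = √(6400/7)·(1/80) = +0.377964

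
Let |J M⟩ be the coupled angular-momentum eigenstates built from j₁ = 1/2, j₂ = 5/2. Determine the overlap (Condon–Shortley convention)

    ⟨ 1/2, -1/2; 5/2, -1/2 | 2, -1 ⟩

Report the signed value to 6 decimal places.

√[5·1!0!4!/6! · 0!1!2!3!1!3!] = √(12)
  +(−1)^1/∏(1,0,0,1,0,3)! = -1/6  (running -1/6)
⟨..|..⟩ = √(12)·(-1/6) = -0.577350

-0.577350  (= −√(1/3))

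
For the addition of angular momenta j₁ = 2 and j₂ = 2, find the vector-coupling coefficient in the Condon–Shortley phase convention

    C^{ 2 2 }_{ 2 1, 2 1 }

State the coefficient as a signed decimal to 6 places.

−√(3/7) = -0.654654

j₁+j₂−J=2  J+j₁−j₂=2  J−j₁+j₂=2  j₁+j₂+J+1=7
(j₁±m₁, j₂±m₂, J±M) = (3,1,3,1,4,0)
P² = 48/7
sum k=1..1:
  [1] −1/4 = -1/4
S = -1/4
C² = P²·S² = 3/7 ; C = -0.654654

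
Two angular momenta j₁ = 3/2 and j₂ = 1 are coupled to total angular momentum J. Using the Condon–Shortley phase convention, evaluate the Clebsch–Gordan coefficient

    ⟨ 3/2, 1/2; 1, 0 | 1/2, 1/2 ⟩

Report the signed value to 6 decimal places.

-0.577350  (= −√(1/3))

triangle: 2!·1!·0!/4! = 2/24
(j±m)!: 2!·1!·1!·1!·1!·0! = 2
prefactor² = (2J+1)·Δ·N² = 1/3
  k=1: −1/(1!·1!·0!·0!·1!·0!) = -1
Σ = -1  ⇒  CG² = 1/3·(-1)² = 1/3
CG = −√(1/3) = -0.577350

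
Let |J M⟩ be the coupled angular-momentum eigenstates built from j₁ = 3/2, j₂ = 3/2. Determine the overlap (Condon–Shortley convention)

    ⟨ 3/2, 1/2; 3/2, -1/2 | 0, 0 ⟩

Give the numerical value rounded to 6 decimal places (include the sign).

−√(1/4) = -0.500000

√[1·3!0!0!/4! · 2!1!1!2!0!0!] = √(1)
  +(−1)^1/∏(1,2,0,0,0,0)! = -1/2  (running -1/2)
⟨..|..⟩ = √(1)·(-1/2) = -0.500000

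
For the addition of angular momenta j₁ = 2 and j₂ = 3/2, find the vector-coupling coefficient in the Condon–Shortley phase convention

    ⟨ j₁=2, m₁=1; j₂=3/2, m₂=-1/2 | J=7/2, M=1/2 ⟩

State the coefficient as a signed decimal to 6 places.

√[8·0!4!3!/8! · 3!1!1!2!4!3!] = √(1728/35)
  +(−1)^0/∏(0,0,1,1,3,2)! = 1/12  (running 1/12)
⟨..|..⟩ = √(1728/35)·(1/12) = +0.585540

+√(12/35) ≈ +0.585540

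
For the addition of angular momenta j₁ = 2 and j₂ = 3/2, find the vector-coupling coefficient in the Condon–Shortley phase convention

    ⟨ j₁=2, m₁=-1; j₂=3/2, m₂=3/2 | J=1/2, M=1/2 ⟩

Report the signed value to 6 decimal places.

triangle: 3!×1!×0!/5! = 6/120
(j±m)!: 1!×3!×3!×0!×1!×0! = 36
prefactor² = (2J+1)×Δ×N² = 18/5
  k=3: −1/(3!×0!×0!×0!×1!×0!) = -1/6
Σ = -1/6  ⇒  CG² = 18/5×(-1/6)² = 1/10
CG = −√(1/10) = -0.316228

-0.316228  (= −√(1/10))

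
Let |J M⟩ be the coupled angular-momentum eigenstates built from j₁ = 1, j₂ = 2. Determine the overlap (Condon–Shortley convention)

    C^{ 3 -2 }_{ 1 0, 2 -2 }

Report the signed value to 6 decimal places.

+0.577350

j₁+j₂−J=0  J+j₁−j₂=2  J−j₁+j₂=4  j₁+j₂+J+1=7
(j₁±m₁, j₂±m₂, J±M) = (1,1,0,4,1,5)
P² = 192
sum k=0..0:
  [0] +1/24 = 1/24
S = 1/24
C² = P²·S² = 1/3 ; C = +0.577350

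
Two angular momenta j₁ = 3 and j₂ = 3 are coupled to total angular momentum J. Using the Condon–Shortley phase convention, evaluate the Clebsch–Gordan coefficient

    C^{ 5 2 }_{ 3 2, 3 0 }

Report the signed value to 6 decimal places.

√[11·1!5!5!/12! · 5!1!3!3!7!3!] = √(43200)
  +(−1)^0/∏(0,1,1,3,4,2)! = 1/288  (running 1/288)
  +(−1)^1/∏(1,0,0,2,5,3)! = -1/1440  (running 1/360)
⟨..|..⟩ = √(43200)·(1/360) = +0.577350

+√(1/3) ≈ +0.577350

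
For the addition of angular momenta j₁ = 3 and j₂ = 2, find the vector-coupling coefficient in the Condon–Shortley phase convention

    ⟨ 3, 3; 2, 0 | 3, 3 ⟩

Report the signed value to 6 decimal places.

+√(5/12) = +0.645497

triangle: 2!·4!·2!/9! = 96/362880
(j±m)!: 6!·0!·2!·2!·6!·0! = 2073600
prefactor² = (2J+1)·Δ·N² = 3840
  k=0: +1/(0!·2!·0!·2!·4!·0!) = 1/96
Σ = 1/96  ⇒  CG² = 3840·1/96² = 5/12
CG = +√(5/12) = +0.645497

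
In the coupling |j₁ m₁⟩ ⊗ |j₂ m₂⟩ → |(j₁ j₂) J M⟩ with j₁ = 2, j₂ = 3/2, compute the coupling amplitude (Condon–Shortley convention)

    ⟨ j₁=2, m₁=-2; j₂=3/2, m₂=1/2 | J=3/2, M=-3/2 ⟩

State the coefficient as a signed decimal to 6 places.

+√(2/5) = +0.632456

√[4·2!2!1!/6! · 0!4!2!1!0!3!] = √(32/5)
  +(−1)^2/∏(2,0,2,0,0,1)! = 1/4  (running 1/4)
⟨..|..⟩ = √(32/5)·(1/4) = +0.632456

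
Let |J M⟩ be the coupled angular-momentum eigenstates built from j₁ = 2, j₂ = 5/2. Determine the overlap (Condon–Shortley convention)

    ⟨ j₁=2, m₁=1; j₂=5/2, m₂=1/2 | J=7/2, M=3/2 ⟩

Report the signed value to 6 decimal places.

triangle: 1!×3!×4!/9! = 144/362880
(j±m)!: 3!×1!×3!×2!×5!×2! = 17280
prefactor² = (2J+1)×Δ×N² = 384/7
  k=0: +1/(0!×1!×1!×3!×2!×1!) = 1/12
  k=1: −1/(1!×0!×0!×2!×3!×2!) = -1/24
Σ = 1/24  ⇒  CG² = 384/7×1/24² = 2/21
CG = +√(2/21) = +0.308607

+√(2/21) ≈ +0.308607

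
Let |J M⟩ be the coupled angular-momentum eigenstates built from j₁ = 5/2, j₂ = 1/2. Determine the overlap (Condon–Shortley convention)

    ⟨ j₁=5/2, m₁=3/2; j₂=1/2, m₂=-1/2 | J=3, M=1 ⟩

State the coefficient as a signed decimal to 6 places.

√[7·0!5!1!/7! · 4!1!0!1!4!2!] = √(192)
  +(−1)^0/∏(0,0,1,0,4,1)! = 1/24  (running 1/24)
⟨..|..⟩ = √(192)·(1/24) = +0.577350

+√(1/3) ≈ +0.577350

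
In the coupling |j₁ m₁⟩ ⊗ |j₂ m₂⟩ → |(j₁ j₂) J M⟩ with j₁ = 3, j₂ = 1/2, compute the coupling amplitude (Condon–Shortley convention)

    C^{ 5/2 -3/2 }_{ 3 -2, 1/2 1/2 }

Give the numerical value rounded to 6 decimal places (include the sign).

triangle: 1!*5!*0!/7! = 120/5040
(j±m)!: 1!*5!*1!*0!*1!*4! = 2880
prefactor² = (2J+1)*Δ*N² = 2880/7
  k=1: −1/(1!*0!*4!*0!*1!*0!) = -1/24
Σ = -1/24  ⇒  CG² = 2880/7*(-1/24)² = 5/7
CG = −√(5/7) = -0.845154

-0.845154  (= −√(5/7))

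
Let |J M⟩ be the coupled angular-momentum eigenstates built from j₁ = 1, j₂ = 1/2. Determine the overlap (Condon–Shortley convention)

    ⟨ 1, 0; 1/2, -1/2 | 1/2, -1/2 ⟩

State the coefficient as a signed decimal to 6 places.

triangle: 1!·1!·0!/3! = 1/6
(j±m)!: 1!·1!·0!·1!·0!·1! = 1
prefactor² = (2J+1)·Δ·N² = 1/3
  k=0: +1/(0!·1!·1!·0!·0!·0!) = 1
Σ = 1  ⇒  CG² = 1/3·1² = 1/3
CG = +√(1/3) = +0.577350

+√(1/3) = +0.577350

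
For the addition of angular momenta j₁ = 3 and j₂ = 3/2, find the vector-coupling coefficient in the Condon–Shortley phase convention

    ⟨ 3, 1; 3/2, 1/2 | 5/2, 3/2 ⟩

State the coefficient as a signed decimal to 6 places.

√[6·2!4!1!/8! · 4!2!2!1!4!1!] = √(576/35)
  +(−1)^1/∏(1,1,1,1,3,0)! = -1/6  (running -1/6)
  +(−1)^2/∏(2,0,0,0,4,1)! = 1/48  (running -7/48)
⟨..|..⟩ = √(576/35)·(-7/48) = -0.591608

−√(7/20) = -0.591608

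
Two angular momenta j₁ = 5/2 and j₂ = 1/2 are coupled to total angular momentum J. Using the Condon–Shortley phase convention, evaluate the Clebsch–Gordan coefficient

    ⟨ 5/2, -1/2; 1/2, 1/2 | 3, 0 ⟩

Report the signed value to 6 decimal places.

√[7·0!5!1!/7! · 2!3!1!0!3!3!] = √(72)
  +(−1)^0/∏(0,0,3,1,2,0)! = 1/12  (running 1/12)
⟨..|..⟩ = √(72)·(1/12) = +0.707107

+0.707107  (= +√(1/2))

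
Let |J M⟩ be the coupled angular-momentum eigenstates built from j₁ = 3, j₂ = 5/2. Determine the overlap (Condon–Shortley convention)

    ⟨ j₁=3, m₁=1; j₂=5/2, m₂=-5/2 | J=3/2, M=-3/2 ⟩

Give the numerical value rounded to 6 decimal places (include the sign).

+0.267261

j₁+j₂−J=4  J+j₁−j₂=2  J−j₁+j₂=1  j₁+j₂+J+1=8
(j₁±m₁, j₂±m₂, J±M) = (4,2,0,5,0,3)
P² = 1152/7
sum k=0..0:
  [0] +1/48 = 1/48
S = 1/48
C² = P²·S² = 1/14 ; C = +0.267261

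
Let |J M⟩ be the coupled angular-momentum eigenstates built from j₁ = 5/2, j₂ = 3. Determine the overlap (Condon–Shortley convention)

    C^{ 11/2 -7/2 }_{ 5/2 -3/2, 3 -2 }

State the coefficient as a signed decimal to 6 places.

+0.738549

j₁+j₂−J=0  J+j₁−j₂=5  J−j₁+j₂=6  j₁+j₂+J+1=12
(j₁±m₁, j₂±m₂, J±M) = (1,4,1,5,2,9)
P² = 49766400/11
sum k=0..0:
  [0] +1/2880 = 1/2880
S = 1/2880
C² = P²·S² = 6/11 ; C = +0.738549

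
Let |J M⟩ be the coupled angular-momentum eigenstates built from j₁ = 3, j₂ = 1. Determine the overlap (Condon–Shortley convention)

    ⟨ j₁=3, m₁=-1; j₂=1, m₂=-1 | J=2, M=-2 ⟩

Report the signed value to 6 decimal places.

+0.218218  (= +√(1/21))

√[5·2!4!0!/7! · 2!4!0!2!0!4!] = √(768/7)
  +(−1)^0/∏(0,2,4,0,0,0)! = 1/48  (running 1/48)
⟨..|..⟩ = √(768/7)·(1/48) = +0.218218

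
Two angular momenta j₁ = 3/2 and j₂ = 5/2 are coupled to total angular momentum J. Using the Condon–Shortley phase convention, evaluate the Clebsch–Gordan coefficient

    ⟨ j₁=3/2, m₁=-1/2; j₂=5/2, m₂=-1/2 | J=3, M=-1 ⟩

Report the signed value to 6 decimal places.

j₁+j₂−J=1  J+j₁−j₂=2  J−j₁+j₂=4  j₁+j₂+J+1=8
(j₁±m₁, j₂±m₂, J±M) = (1,2,2,3,2,4)
P² = 48/5
sum k=0..1:
  [0] +1/8 = 1/8
  [1] −1/6 = -1/6
S = -1/24
C² = P²·S² = 1/60 ; C = -0.129099

−√(1/60) ≈ -0.129099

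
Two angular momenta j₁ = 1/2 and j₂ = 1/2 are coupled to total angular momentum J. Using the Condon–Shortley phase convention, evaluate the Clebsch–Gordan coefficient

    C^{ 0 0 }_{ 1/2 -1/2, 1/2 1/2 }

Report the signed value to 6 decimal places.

j₁+j₂−J=1  J+j₁−j₂=0  J−j₁+j₂=0  j₁+j₂+J+1=2
(j₁±m₁, j₂±m₂, J±M) = (0,1,1,0,0,0)
P² = 1/2
sum k=1..1:
  [1] −1/1 = -1
S = -1
C² = P²·S² = 1/2 ; C = -0.707107

−√(1/2) ≈ -0.707107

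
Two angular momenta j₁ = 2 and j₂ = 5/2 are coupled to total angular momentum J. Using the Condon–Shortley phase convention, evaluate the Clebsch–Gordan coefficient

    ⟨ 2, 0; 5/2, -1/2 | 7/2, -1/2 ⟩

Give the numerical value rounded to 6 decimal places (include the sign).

√[8·1!3!4!/9! · 2!2!2!3!3!4!] = √(768/35)
  +(−1)^0/∏(0,1,2,2,1,2)! = 1/8  (running 1/8)
  +(−1)^1/∏(1,0,1,1,2,3)! = -1/12  (running 1/24)
⟨..|..⟩ = √(768/35)·(1/24) = +0.195180

+0.195180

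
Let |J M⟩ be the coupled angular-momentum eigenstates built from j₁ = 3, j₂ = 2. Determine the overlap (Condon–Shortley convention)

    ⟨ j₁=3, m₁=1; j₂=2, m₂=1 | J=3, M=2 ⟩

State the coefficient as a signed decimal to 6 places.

√[7·2!4!2!/9! · 4!2!3!1!5!1!] = √(64)
  +(−1)^1/∏(1,1,1,2,3,0)! = -1/12  (running -1/12)
  +(−1)^2/∏(2,0,0,1,4,1)! = 1/48  (running -1/16)
⟨..|..⟩ = √(64)·(-1/16) = -0.500000

−√(1/4) = -0.500000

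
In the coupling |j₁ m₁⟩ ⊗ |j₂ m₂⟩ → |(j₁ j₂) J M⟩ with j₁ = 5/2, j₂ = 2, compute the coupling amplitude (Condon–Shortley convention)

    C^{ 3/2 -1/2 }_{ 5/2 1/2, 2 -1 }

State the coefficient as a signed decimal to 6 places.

triangle: 3!*2!*1!/7! = 12/5040
(j±m)!: 3!*2!*1!*3!*1!*2! = 144
prefactor² = (2J+1)*Δ*N² = 48/35
  k=0: +1/(0!*3!*2!*1!*0!*0!) = 1/12
  k=1: −1/(1!*2!*1!*0!*1!*1!) = -1/2
Σ = -5/12  ⇒  CG² = 48/35*(-5/12)² = 5/21
CG = −√(5/21) = -0.487950

-0.487950  (= −√(5/21))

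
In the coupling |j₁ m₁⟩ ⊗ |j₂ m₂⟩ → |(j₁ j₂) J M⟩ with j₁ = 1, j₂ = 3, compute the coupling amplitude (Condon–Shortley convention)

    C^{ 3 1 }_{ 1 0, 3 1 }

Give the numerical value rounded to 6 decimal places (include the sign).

√[7·1!1!5!/8! · 1!1!4!2!4!2!] = √(48)
  +(−1)^0/∏(0,1,1,4,0,1)! = 1/24  (running 1/24)
  +(−1)^1/∏(1,0,0,3,1,2)! = -1/12  (running -1/24)
⟨..|..⟩ = √(48)·(-1/24) = -0.288675

-0.288675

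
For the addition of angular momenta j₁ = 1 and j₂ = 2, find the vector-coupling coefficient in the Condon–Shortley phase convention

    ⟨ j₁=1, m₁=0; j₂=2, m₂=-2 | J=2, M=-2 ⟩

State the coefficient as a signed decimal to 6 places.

+0.816497  (= +√(2/3))

j₁+j₂−J=1  J+j₁−j₂=1  J−j₁+j₂=3  j₁+j₂+J+1=6
(j₁±m₁, j₂±m₂, J±M) = (1,1,0,4,0,4)
P² = 24
sum k=0..0:
  [0] +1/6 = 1/6
S = 1/6
C² = P²·S² = 2/3 ; C = +0.816497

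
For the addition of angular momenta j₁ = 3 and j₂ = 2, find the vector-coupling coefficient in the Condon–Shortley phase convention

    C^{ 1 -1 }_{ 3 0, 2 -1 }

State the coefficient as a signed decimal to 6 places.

j₁+j₂−J=4  J+j₁−j₂=2  J−j₁+j₂=0  j₁+j₂+J+1=7
(j₁±m₁, j₂±m₂, J±M) = (3,3,1,3,0,2)
P² = 432/35
sum k=1..1:
  [1] −1/12 = -1/12
S = -1/12
C² = P²·S² = 3/35 ; C = -0.292770

−√(3/35) ≈ -0.292770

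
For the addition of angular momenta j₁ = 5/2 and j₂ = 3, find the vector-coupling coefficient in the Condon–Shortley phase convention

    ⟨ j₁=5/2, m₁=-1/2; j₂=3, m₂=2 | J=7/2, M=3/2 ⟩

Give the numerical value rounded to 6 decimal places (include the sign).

+√(2/21) ≈ +0.308607

√[8·2!3!4!/10! · 2!3!5!1!5!2!] = √(1536/7)
  +(−1)^1/∏(1,1,2,4,1,0)! = -1/48  (running -1/48)
  +(−1)^2/∏(2,0,1,3,2,1)! = 1/24  (running 1/48)
⟨..|..⟩ = √(1536/7)·(1/48) = +0.308607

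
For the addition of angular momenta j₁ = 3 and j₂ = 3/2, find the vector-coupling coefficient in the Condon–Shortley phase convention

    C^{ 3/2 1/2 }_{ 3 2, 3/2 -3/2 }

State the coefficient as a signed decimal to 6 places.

√[4·3!3!0!/7! · 5!1!0!3!2!1!] = √(288/7)
  +(−1)^0/∏(0,3,1,0,2,0)! = 1/12  (running 1/12)
⟨..|..⟩ = √(288/7)·(1/12) = +0.534522

+√(2/7) ≈ +0.534522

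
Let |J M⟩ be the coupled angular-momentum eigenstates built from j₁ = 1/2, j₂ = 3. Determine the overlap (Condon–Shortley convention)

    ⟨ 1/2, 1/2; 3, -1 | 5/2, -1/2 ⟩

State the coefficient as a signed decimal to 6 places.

√[6·1!0!5!/7! · 1!0!2!4!2!3!] = √(576/7)
  +(−1)^0/∏(0,1,0,2,0,3)! = 1/12  (running 1/12)
⟨..|..⟩ = √(576/7)·(1/12) = +0.755929

+√(4/7) ≈ +0.755929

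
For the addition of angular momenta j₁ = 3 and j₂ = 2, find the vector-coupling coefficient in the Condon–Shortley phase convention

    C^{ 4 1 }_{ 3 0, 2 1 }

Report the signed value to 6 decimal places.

-0.462910

j₁+j₂−J=1  J+j₁−j₂=5  J−j₁+j₂=3  j₁+j₂+J+1=10
(j₁±m₁, j₂±m₂, J±M) = (3,3,3,1,5,3)
P² = 1944/7
sum k=0..1:
  [0] +1/72 = 1/72
  [1] −1/24 = -1/24
S = -1/36
C² = P²·S² = 3/14 ; C = -0.462910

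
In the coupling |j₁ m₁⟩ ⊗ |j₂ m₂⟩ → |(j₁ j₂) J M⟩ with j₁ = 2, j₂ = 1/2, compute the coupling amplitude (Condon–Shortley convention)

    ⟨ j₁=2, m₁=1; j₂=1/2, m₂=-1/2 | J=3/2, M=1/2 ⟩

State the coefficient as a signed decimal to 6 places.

√[4·1!3!0!/5! · 3!1!0!1!2!1!] = √(12/5)
  +(−1)^0/∏(0,1,1,0,2,0)! = 1/2  (running 1/2)
⟨..|..⟩ = √(12/5)·(1/2) = +0.774597

+√(3/5) ≈ +0.774597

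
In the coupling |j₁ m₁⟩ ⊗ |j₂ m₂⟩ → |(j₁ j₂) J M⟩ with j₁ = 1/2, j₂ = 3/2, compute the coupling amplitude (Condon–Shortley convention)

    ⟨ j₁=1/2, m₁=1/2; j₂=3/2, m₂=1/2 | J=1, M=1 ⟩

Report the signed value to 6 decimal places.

j₁+j₂−J=1  J+j₁−j₂=0  J−j₁+j₂=2  j₁+j₂+J+1=4
(j₁±m₁, j₂±m₂, J±M) = (1,0,2,1,2,0)
P² = 1
sum k=0..0:
  [0] +1/2 = 1/2
S = 1/2
C² = P²·S² = 1/4 ; C = +0.500000

+√(1/4) = +0.500000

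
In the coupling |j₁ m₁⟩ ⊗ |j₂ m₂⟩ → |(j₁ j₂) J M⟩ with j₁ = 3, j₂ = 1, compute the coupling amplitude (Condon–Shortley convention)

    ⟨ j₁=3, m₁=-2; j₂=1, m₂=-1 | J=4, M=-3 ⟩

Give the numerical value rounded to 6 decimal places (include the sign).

j₁+j₂−J=0  J+j₁−j₂=6  J−j₁+j₂=2  j₁+j₂+J+1=9
(j₁±m₁, j₂±m₂, J±M) = (1,5,0,2,1,7)
P² = 43200
sum k=0..0:
  [0] +1/240 = 1/240
S = 1/240
C² = P²·S² = 3/4 ; C = +0.866025

+√(3/4) ≈ +0.866025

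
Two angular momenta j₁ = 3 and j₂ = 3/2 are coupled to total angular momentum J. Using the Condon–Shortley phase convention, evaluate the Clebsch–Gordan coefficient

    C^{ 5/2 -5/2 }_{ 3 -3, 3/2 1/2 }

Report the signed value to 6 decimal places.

+0.731925  (= +√(15/28))

j₁+j₂−J=2  J+j₁−j₂=4  J−j₁+j₂=1  j₁+j₂+J+1=8
(j₁±m₁, j₂±m₂, J±M) = (0,6,2,1,0,5)
P² = 8640/7
sum k=2..2:
  [2] +1/48 = 1/48
S = 1/48
C² = P²·S² = 15/28 ; C = +0.731925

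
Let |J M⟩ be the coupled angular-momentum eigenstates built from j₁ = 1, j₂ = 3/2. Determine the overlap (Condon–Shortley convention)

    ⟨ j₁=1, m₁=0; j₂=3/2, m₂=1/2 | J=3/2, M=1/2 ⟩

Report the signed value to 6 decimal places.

−√(1/15) ≈ -0.258199

√[4·1!1!2!/5! · 1!1!2!1!2!1!] = √(4/15)
  +(−1)^0/∏(0,1,1,2,0,0)! = 1/2  (running 1/2)
  +(−1)^1/∏(1,0,0,1,1,1)! = -1  (running -1/2)
⟨..|..⟩ = √(4/15)·(-1/2) = -0.258199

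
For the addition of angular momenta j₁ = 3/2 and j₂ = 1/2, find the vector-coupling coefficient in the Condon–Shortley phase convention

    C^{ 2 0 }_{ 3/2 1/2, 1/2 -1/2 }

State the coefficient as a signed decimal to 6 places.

j₁+j₂−J=0  J+j₁−j₂=3  J−j₁+j₂=1  j₁+j₂+J+1=5
(j₁±m₁, j₂±m₂, J±M) = (2,1,0,1,2,2)
P² = 2
sum k=0..0:
  [0] +1/2 = 1/2
S = 1/2
C² = P²·S² = 1/2 ; C = +0.707107

+0.707107  (= +√(1/2))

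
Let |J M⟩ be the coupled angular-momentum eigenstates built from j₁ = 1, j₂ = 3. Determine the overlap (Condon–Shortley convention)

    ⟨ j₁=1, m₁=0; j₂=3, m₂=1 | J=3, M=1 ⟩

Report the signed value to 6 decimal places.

j₁+j₂−J=1  J+j₁−j₂=1  J−j₁+j₂=5  j₁+j₂+J+1=8
(j₁±m₁, j₂±m₂, J±M) = (1,1,4,2,4,2)
P² = 48
sum k=0..1:
  [0] +1/24 = 1/24
  [1] −1/12 = -1/12
S = -1/24
C² = P²·S² = 1/12 ; C = -0.288675

−√(1/12) = -0.288675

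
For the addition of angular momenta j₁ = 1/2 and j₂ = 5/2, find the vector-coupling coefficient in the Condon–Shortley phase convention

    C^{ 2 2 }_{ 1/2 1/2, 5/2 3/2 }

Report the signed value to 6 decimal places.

+0.408248  (= +√(1/6))

triangle: 1!·0!·4!/6! = 24/720
(j±m)!: 1!·0!·4!·1!·4!·0! = 576
prefactor² = (2J+1)·Δ·N² = 96
  k=0: +1/(0!·1!·0!·4!·0!·0!) = 1/24
Σ = 1/24  ⇒  CG² = 96·1/24² = 1/6
CG = +√(1/6) = +0.408248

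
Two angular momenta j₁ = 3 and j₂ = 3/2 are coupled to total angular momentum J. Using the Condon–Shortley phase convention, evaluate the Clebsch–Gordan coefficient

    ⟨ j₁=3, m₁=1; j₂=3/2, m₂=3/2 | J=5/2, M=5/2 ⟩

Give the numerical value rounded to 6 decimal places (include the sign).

+0.327327  (= +√(3/28))

triangle: 2!*4!*1!/8! = 48/40320
(j±m)!: 4!*2!*3!*0!*5!*0! = 34560
prefactor² = (2J+1)*Δ*N² = 1728/7
  k=2: +1/(2!*0!*0!*1!*4!*0!) = 1/48
Σ = 1/48  ⇒  CG² = 1728/7*1/48² = 3/28
CG = +√(3/28) = +0.327327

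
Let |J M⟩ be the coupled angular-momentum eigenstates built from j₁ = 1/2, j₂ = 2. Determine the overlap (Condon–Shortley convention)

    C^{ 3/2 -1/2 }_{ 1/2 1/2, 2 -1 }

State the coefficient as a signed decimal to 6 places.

√[4·1!0!3!/5! · 1!0!1!3!1!2!] = √(12/5)
  +(−1)^0/∏(0,1,0,1,0,2)! = 1/2  (running 1/2)
⟨..|..⟩ = √(12/5)·(1/2) = +0.774597

+0.774597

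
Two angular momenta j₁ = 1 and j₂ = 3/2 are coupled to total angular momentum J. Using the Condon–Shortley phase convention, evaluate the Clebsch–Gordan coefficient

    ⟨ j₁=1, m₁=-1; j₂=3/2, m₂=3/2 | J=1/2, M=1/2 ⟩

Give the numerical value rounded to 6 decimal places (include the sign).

+√(1/2) = +0.707107

√[2·2!0!1!/4! · 0!2!3!0!1!0!] = √(2)
  +(−1)^2/∏(2,0,0,1,0,0)! = 1/2  (running 1/2)
⟨..|..⟩ = √(2)·(1/2) = +0.707107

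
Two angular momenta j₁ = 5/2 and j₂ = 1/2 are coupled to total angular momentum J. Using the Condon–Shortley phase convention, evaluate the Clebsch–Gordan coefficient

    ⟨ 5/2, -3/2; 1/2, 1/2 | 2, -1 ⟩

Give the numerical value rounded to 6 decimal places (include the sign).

-0.816497  (= −√(2/3))

√[5·1!4!0!/6! · 1!4!1!0!1!3!] = √(24)
  +(−1)^1/∏(1,0,3,0,1,0)! = -1/6  (running -1/6)
⟨..|..⟩ = √(24)·(-1/6) = -0.816497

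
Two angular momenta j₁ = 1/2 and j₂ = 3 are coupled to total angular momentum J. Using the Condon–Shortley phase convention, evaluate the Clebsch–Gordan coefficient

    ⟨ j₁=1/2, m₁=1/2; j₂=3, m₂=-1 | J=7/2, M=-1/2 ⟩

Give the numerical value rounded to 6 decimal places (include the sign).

triangle: 0!×1!×6!/8! = 720/40320
(j±m)!: 1!×0!×2!×4!×3!×4! = 6912
prefactor² = (2J+1)×Δ×N² = 6912/7
  k=0: +1/(0!×0!×0!×2!×1!×4!) = 1/48
Σ = 1/48  ⇒  CG² = 6912/7×1/48² = 3/7
CG = +√(3/7) = +0.654654

+0.654654  (= +√(3/7))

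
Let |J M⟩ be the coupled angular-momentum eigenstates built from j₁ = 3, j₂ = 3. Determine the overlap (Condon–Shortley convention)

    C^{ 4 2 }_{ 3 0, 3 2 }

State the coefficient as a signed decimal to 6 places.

j₁+j₂−J=2  J+j₁−j₂=4  J−j₁+j₂=4  j₁+j₂+J+1=11
(j₁±m₁, j₂±m₂, J±M) = (3,3,5,1,6,2)
P² = 124416/77
sum k=1..2:
  [1] −1/96 = -1/96
  [2] +1/72 = 1/72
S = 1/288
C² = P²·S² = 3/154 ; C = +0.139573

+√(3/154) = +0.139573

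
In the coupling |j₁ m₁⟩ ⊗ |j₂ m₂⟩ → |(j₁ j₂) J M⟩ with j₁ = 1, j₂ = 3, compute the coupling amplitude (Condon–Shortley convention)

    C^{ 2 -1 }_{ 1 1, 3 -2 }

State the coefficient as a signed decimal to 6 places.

triangle: 2!·0!·4!/7! = 48/5040
(j±m)!: 2!·0!·1!·5!·1!·3! = 1440
prefactor² = (2J+1)·Δ·N² = 480/7
  k=0: +1/(0!·2!·0!·1!·0!·3!) = 1/12
Σ = 1/12  ⇒  CG² = 480/7·1/12² = 10/21
CG = +√(10/21) = +0.690066

+√(10/21) = +0.690066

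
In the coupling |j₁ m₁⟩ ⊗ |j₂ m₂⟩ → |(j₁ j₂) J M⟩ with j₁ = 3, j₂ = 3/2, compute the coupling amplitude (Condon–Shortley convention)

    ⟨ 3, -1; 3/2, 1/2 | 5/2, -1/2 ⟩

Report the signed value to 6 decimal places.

−√(1/70) = -0.119523

j₁+j₂−J=2  J+j₁−j₂=4  J−j₁+j₂=1  j₁+j₂+J+1=8
(j₁±m₁, j₂±m₂, J±M) = (2,4,2,1,2,3)
P² = 288/35
sum k=1..2:
  [1] −1/6 = -1/6
  [2] +1/8 = 1/8
S = -1/24
C² = P²·S² = 1/70 ; C = -0.119523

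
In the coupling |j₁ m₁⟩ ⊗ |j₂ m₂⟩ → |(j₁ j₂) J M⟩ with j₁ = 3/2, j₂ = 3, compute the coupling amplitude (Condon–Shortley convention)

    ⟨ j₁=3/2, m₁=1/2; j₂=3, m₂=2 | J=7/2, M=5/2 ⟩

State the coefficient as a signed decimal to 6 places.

−√(1/7) = -0.377964

j₁+j₂−J=1  J+j₁−j₂=2  J−j₁+j₂=5  j₁+j₂+J+1=9
(j₁±m₁, j₂±m₂, J±M) = (2,1,5,1,6,1)
P² = 6400/7
sum k=0..1:
  [0] +1/120 = 1/120
  [1] −1/48 = -1/48
S = -1/80
C² = P²·S² = 1/7 ; C = -0.377964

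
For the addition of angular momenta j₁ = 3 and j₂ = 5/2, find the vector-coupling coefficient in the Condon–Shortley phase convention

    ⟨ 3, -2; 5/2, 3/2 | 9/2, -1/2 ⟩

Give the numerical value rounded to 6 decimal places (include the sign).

triangle: 1!*5!*4!/11! = 2880/39916800
(j±m)!: 1!*5!*4!*1!*4!*5! = 8294400
prefactor² = (2J+1)*Δ*N² = 460800/77
  k=0: +1/(0!*1!*5!*4!*0!*0!) = 1/2880
  k=1: −1/(1!*0!*4!*3!*1!*1!) = -1/144
Σ = -19/2880  ⇒  CG² = 460800/77*(-19/2880)² = 361/1386
CG = −√(361/1386) = -0.510355

-0.510355  (= −√(361/1386))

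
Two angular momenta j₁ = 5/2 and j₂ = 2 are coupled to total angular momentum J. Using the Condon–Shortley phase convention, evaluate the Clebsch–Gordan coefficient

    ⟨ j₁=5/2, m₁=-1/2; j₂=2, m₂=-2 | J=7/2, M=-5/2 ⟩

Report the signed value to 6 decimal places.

√[8·1!4!3!/9! · 2!3!0!4!1!6!] = √(4608/7)
  +(−1)^0/∏(0,1,3,0,1,3)! = 1/36  (running 1/36)
⟨..|..⟩ = √(4608/7)·(1/36) = +0.712697

+√(32/63) = +0.712697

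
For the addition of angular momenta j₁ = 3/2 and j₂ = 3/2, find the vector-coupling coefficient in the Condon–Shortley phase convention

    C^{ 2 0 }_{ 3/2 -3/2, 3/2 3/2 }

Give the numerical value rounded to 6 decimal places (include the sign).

-0.500000

√[5·1!2!2!/6! · 0!3!3!0!2!2!] = √(4)
  +(−1)^1/∏(1,0,2,2,0,0)! = -1/4  (running -1/4)
⟨..|..⟩ = √(4)·(-1/4) = -0.500000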